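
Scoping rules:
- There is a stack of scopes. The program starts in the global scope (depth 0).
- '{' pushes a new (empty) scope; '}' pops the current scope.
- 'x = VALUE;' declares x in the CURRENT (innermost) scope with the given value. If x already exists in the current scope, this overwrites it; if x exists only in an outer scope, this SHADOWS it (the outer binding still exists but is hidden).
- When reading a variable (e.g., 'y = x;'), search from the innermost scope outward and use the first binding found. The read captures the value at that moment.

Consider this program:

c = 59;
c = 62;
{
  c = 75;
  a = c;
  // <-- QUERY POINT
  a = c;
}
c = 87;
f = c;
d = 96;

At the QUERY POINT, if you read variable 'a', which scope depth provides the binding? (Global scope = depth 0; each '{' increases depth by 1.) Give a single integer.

Step 1: declare c=59 at depth 0
Step 2: declare c=62 at depth 0
Step 3: enter scope (depth=1)
Step 4: declare c=75 at depth 1
Step 5: declare a=(read c)=75 at depth 1
Visible at query point: a=75 c=75

Answer: 1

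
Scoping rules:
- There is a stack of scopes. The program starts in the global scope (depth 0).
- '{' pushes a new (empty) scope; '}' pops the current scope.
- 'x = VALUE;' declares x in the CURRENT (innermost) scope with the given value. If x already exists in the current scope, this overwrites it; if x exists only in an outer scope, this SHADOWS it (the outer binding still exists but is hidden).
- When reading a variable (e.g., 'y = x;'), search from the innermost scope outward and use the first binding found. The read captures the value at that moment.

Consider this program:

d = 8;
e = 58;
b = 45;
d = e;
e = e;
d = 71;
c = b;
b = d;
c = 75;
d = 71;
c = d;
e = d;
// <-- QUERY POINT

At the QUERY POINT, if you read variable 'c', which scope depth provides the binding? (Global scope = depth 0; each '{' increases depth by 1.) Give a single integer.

Answer: 0

Derivation:
Step 1: declare d=8 at depth 0
Step 2: declare e=58 at depth 0
Step 3: declare b=45 at depth 0
Step 4: declare d=(read e)=58 at depth 0
Step 5: declare e=(read e)=58 at depth 0
Step 6: declare d=71 at depth 0
Step 7: declare c=(read b)=45 at depth 0
Step 8: declare b=(read d)=71 at depth 0
Step 9: declare c=75 at depth 0
Step 10: declare d=71 at depth 0
Step 11: declare c=(read d)=71 at depth 0
Step 12: declare e=(read d)=71 at depth 0
Visible at query point: b=71 c=71 d=71 e=71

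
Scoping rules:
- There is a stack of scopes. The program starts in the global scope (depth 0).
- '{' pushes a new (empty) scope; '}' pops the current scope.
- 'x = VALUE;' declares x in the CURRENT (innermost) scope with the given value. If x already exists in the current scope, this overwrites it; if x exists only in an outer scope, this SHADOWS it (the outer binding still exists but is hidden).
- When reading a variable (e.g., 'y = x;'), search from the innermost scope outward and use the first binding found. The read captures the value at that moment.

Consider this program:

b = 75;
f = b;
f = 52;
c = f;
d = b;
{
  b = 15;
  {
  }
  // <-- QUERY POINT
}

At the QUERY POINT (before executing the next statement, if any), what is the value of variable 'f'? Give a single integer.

Answer: 52

Derivation:
Step 1: declare b=75 at depth 0
Step 2: declare f=(read b)=75 at depth 0
Step 3: declare f=52 at depth 0
Step 4: declare c=(read f)=52 at depth 0
Step 5: declare d=(read b)=75 at depth 0
Step 6: enter scope (depth=1)
Step 7: declare b=15 at depth 1
Step 8: enter scope (depth=2)
Step 9: exit scope (depth=1)
Visible at query point: b=15 c=52 d=75 f=52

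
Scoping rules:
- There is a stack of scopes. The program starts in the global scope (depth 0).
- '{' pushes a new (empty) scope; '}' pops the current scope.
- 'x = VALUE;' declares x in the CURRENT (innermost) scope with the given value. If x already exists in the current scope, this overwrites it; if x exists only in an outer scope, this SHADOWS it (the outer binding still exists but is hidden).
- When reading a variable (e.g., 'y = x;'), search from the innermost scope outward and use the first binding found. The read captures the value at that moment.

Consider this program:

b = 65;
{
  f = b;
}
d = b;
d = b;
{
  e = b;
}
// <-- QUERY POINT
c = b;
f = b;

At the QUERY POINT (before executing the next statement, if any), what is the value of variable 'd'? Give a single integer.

Step 1: declare b=65 at depth 0
Step 2: enter scope (depth=1)
Step 3: declare f=(read b)=65 at depth 1
Step 4: exit scope (depth=0)
Step 5: declare d=(read b)=65 at depth 0
Step 6: declare d=(read b)=65 at depth 0
Step 7: enter scope (depth=1)
Step 8: declare e=(read b)=65 at depth 1
Step 9: exit scope (depth=0)
Visible at query point: b=65 d=65

Answer: 65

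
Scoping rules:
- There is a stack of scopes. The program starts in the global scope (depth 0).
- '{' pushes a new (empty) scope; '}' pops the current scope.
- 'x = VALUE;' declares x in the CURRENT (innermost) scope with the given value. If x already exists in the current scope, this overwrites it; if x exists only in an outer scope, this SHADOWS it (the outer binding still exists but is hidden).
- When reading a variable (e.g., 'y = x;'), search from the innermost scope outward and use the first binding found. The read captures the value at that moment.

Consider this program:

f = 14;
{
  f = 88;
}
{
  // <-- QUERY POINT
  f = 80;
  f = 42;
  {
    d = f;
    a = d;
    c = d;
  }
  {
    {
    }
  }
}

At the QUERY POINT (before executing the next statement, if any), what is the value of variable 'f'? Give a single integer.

Step 1: declare f=14 at depth 0
Step 2: enter scope (depth=1)
Step 3: declare f=88 at depth 1
Step 4: exit scope (depth=0)
Step 5: enter scope (depth=1)
Visible at query point: f=14

Answer: 14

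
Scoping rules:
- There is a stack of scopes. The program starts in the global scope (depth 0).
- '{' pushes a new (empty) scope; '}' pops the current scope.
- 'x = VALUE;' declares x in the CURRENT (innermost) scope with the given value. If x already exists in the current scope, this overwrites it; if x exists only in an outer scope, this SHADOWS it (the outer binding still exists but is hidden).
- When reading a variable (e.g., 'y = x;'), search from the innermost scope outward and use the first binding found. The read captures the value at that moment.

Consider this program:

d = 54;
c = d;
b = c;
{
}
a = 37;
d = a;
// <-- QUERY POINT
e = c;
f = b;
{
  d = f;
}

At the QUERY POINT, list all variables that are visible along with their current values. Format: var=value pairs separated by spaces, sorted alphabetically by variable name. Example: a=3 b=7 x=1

Answer: a=37 b=54 c=54 d=37

Derivation:
Step 1: declare d=54 at depth 0
Step 2: declare c=(read d)=54 at depth 0
Step 3: declare b=(read c)=54 at depth 0
Step 4: enter scope (depth=1)
Step 5: exit scope (depth=0)
Step 6: declare a=37 at depth 0
Step 7: declare d=(read a)=37 at depth 0
Visible at query point: a=37 b=54 c=54 d=37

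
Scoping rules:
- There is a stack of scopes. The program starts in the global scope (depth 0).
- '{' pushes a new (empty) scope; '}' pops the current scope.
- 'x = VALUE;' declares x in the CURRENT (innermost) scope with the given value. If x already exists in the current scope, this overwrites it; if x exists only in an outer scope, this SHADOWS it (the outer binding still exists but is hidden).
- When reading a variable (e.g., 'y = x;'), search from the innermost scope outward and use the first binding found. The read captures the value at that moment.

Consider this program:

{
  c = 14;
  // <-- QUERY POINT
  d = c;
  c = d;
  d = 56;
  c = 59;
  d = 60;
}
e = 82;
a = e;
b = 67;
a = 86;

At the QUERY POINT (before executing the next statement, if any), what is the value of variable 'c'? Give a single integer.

Answer: 14

Derivation:
Step 1: enter scope (depth=1)
Step 2: declare c=14 at depth 1
Visible at query point: c=14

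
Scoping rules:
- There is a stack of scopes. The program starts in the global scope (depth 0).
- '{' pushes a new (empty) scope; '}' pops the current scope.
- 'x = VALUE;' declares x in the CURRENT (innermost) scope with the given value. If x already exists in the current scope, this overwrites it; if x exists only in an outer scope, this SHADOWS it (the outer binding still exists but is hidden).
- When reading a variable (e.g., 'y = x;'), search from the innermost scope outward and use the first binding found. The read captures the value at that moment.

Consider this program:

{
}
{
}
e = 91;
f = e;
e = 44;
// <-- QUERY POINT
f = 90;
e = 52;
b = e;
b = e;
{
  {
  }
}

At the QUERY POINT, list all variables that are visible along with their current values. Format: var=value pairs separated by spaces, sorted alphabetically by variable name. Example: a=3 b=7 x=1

Answer: e=44 f=91

Derivation:
Step 1: enter scope (depth=1)
Step 2: exit scope (depth=0)
Step 3: enter scope (depth=1)
Step 4: exit scope (depth=0)
Step 5: declare e=91 at depth 0
Step 6: declare f=(read e)=91 at depth 0
Step 7: declare e=44 at depth 0
Visible at query point: e=44 f=91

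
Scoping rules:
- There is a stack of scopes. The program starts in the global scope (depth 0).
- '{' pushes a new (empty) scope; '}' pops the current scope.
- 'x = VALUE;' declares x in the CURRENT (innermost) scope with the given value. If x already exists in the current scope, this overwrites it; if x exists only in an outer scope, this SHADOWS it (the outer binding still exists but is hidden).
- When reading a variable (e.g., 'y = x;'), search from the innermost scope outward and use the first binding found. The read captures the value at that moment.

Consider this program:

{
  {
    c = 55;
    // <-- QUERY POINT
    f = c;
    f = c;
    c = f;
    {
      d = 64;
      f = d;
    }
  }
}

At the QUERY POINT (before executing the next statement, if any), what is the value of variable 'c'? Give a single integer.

Step 1: enter scope (depth=1)
Step 2: enter scope (depth=2)
Step 3: declare c=55 at depth 2
Visible at query point: c=55

Answer: 55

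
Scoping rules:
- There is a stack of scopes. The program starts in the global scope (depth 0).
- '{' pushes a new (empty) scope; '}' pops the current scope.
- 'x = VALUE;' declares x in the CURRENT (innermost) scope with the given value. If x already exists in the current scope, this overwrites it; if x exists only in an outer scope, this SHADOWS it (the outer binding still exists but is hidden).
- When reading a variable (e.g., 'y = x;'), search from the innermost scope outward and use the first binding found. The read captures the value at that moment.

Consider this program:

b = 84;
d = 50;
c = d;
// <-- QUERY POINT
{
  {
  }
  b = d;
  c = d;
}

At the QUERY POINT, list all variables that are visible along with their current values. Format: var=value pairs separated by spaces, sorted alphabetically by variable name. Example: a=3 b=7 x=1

Answer: b=84 c=50 d=50

Derivation:
Step 1: declare b=84 at depth 0
Step 2: declare d=50 at depth 0
Step 3: declare c=(read d)=50 at depth 0
Visible at query point: b=84 c=50 d=50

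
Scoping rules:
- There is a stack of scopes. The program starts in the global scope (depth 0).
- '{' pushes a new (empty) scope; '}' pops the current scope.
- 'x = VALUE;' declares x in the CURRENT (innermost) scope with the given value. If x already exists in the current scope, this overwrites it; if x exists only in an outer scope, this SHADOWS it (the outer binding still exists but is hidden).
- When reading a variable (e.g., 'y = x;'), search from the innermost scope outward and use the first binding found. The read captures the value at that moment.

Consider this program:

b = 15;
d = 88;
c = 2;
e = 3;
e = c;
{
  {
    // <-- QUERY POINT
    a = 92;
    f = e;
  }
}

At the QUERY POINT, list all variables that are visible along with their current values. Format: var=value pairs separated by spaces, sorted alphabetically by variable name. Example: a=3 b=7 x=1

Step 1: declare b=15 at depth 0
Step 2: declare d=88 at depth 0
Step 3: declare c=2 at depth 0
Step 4: declare e=3 at depth 0
Step 5: declare e=(read c)=2 at depth 0
Step 6: enter scope (depth=1)
Step 7: enter scope (depth=2)
Visible at query point: b=15 c=2 d=88 e=2

Answer: b=15 c=2 d=88 e=2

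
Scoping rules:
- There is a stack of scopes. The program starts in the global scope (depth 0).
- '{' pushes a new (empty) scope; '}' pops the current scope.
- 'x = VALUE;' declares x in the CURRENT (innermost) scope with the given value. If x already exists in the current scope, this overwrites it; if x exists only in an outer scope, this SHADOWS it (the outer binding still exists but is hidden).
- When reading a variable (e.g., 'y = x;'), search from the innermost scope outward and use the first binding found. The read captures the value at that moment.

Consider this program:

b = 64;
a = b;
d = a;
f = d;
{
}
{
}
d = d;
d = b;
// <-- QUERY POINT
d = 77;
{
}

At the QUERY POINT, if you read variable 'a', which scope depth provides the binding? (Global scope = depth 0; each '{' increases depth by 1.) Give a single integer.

Step 1: declare b=64 at depth 0
Step 2: declare a=(read b)=64 at depth 0
Step 3: declare d=(read a)=64 at depth 0
Step 4: declare f=(read d)=64 at depth 0
Step 5: enter scope (depth=1)
Step 6: exit scope (depth=0)
Step 7: enter scope (depth=1)
Step 8: exit scope (depth=0)
Step 9: declare d=(read d)=64 at depth 0
Step 10: declare d=(read b)=64 at depth 0
Visible at query point: a=64 b=64 d=64 f=64

Answer: 0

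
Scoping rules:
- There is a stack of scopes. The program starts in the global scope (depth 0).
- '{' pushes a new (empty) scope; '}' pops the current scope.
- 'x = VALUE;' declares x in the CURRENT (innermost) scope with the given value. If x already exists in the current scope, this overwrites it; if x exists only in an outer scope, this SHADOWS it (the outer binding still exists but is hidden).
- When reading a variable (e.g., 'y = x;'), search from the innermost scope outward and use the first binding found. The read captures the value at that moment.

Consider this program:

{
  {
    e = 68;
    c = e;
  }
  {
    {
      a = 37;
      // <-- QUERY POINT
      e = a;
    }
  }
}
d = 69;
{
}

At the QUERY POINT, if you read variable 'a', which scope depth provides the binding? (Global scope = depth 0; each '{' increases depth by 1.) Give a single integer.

Step 1: enter scope (depth=1)
Step 2: enter scope (depth=2)
Step 3: declare e=68 at depth 2
Step 4: declare c=(read e)=68 at depth 2
Step 5: exit scope (depth=1)
Step 6: enter scope (depth=2)
Step 7: enter scope (depth=3)
Step 8: declare a=37 at depth 3
Visible at query point: a=37

Answer: 3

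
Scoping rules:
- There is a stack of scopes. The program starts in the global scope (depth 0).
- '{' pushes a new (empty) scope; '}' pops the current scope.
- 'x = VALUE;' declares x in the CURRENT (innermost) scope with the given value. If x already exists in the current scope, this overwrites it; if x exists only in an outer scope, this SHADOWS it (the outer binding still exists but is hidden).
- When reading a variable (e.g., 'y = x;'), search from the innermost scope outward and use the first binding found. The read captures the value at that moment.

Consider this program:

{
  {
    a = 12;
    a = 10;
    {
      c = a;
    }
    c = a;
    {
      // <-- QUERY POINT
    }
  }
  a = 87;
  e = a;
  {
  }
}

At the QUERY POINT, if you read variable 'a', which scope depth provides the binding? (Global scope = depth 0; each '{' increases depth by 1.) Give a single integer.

Step 1: enter scope (depth=1)
Step 2: enter scope (depth=2)
Step 3: declare a=12 at depth 2
Step 4: declare a=10 at depth 2
Step 5: enter scope (depth=3)
Step 6: declare c=(read a)=10 at depth 3
Step 7: exit scope (depth=2)
Step 8: declare c=(read a)=10 at depth 2
Step 9: enter scope (depth=3)
Visible at query point: a=10 c=10

Answer: 2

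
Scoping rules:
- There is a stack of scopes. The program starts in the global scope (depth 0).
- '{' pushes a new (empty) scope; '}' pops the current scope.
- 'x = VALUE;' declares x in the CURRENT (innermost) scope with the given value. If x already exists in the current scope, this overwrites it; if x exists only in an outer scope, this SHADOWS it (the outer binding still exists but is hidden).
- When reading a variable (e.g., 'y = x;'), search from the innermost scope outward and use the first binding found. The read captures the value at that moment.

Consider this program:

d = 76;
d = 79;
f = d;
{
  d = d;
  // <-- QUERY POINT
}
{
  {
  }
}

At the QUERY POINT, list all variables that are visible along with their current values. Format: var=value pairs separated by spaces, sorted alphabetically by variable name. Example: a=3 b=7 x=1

Step 1: declare d=76 at depth 0
Step 2: declare d=79 at depth 0
Step 3: declare f=(read d)=79 at depth 0
Step 4: enter scope (depth=1)
Step 5: declare d=(read d)=79 at depth 1
Visible at query point: d=79 f=79

Answer: d=79 f=79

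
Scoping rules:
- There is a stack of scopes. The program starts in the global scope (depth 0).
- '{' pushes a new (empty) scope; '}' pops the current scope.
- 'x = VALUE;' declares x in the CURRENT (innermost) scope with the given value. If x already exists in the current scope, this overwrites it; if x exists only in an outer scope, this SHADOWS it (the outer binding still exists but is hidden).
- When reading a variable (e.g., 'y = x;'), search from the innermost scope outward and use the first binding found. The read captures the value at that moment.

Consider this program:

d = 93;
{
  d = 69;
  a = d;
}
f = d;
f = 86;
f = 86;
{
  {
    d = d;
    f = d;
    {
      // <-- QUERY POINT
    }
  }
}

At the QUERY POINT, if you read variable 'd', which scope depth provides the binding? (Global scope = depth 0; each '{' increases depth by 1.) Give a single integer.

Step 1: declare d=93 at depth 0
Step 2: enter scope (depth=1)
Step 3: declare d=69 at depth 1
Step 4: declare a=(read d)=69 at depth 1
Step 5: exit scope (depth=0)
Step 6: declare f=(read d)=93 at depth 0
Step 7: declare f=86 at depth 0
Step 8: declare f=86 at depth 0
Step 9: enter scope (depth=1)
Step 10: enter scope (depth=2)
Step 11: declare d=(read d)=93 at depth 2
Step 12: declare f=(read d)=93 at depth 2
Step 13: enter scope (depth=3)
Visible at query point: d=93 f=93

Answer: 2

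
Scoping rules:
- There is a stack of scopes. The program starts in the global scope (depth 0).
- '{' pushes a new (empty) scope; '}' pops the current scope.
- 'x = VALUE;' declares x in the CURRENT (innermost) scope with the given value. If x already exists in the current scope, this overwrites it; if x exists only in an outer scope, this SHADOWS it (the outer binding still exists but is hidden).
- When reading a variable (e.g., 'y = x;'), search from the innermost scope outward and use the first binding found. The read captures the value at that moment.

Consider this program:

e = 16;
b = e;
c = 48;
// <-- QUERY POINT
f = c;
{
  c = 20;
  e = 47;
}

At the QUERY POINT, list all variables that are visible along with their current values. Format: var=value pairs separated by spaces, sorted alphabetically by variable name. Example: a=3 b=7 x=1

Step 1: declare e=16 at depth 0
Step 2: declare b=(read e)=16 at depth 0
Step 3: declare c=48 at depth 0
Visible at query point: b=16 c=48 e=16

Answer: b=16 c=48 e=16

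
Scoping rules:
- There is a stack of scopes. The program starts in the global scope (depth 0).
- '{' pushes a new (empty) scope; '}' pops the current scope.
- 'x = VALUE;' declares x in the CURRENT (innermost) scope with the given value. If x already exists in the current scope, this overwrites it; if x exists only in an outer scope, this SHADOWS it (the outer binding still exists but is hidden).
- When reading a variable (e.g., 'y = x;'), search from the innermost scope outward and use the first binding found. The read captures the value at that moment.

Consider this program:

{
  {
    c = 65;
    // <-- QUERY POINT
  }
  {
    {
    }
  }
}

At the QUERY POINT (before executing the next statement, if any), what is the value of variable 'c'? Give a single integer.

Step 1: enter scope (depth=1)
Step 2: enter scope (depth=2)
Step 3: declare c=65 at depth 2
Visible at query point: c=65

Answer: 65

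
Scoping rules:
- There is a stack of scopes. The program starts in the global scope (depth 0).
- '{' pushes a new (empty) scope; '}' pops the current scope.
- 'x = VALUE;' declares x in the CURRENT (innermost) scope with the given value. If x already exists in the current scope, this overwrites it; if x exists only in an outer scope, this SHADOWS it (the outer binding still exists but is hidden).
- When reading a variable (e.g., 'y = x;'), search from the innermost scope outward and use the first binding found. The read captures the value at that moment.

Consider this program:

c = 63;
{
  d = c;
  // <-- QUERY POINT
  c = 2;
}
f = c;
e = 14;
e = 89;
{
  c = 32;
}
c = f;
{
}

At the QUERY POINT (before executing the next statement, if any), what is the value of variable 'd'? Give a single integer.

Answer: 63

Derivation:
Step 1: declare c=63 at depth 0
Step 2: enter scope (depth=1)
Step 3: declare d=(read c)=63 at depth 1
Visible at query point: c=63 d=63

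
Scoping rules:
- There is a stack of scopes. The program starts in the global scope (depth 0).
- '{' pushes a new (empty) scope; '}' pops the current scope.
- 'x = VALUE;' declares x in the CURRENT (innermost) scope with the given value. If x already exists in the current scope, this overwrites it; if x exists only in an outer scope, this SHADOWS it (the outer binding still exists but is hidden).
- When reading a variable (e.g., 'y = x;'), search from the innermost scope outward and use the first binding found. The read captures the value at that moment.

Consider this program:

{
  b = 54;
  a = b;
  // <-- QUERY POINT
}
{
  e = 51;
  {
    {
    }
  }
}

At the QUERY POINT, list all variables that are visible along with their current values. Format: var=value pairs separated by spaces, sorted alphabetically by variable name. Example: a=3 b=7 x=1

Answer: a=54 b=54

Derivation:
Step 1: enter scope (depth=1)
Step 2: declare b=54 at depth 1
Step 3: declare a=(read b)=54 at depth 1
Visible at query point: a=54 b=54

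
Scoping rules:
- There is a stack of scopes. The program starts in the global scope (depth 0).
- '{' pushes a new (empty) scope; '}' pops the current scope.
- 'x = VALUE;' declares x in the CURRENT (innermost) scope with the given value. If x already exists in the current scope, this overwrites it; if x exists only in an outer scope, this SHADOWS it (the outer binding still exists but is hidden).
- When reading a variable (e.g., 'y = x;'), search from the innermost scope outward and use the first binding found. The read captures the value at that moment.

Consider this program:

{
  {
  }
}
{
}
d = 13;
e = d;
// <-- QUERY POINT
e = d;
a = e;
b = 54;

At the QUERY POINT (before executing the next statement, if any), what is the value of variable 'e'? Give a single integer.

Answer: 13

Derivation:
Step 1: enter scope (depth=1)
Step 2: enter scope (depth=2)
Step 3: exit scope (depth=1)
Step 4: exit scope (depth=0)
Step 5: enter scope (depth=1)
Step 6: exit scope (depth=0)
Step 7: declare d=13 at depth 0
Step 8: declare e=(read d)=13 at depth 0
Visible at query point: d=13 e=13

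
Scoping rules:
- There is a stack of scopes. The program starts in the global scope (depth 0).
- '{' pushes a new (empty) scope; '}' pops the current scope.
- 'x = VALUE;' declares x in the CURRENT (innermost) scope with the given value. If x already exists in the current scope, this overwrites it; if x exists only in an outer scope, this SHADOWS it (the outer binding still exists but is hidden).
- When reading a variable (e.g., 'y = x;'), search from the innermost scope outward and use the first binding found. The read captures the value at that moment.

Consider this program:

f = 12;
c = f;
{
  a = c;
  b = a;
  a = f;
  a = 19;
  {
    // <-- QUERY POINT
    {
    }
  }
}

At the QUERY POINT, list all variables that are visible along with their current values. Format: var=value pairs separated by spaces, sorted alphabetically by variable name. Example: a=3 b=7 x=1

Step 1: declare f=12 at depth 0
Step 2: declare c=(read f)=12 at depth 0
Step 3: enter scope (depth=1)
Step 4: declare a=(read c)=12 at depth 1
Step 5: declare b=(read a)=12 at depth 1
Step 6: declare a=(read f)=12 at depth 1
Step 7: declare a=19 at depth 1
Step 8: enter scope (depth=2)
Visible at query point: a=19 b=12 c=12 f=12

Answer: a=19 b=12 c=12 f=12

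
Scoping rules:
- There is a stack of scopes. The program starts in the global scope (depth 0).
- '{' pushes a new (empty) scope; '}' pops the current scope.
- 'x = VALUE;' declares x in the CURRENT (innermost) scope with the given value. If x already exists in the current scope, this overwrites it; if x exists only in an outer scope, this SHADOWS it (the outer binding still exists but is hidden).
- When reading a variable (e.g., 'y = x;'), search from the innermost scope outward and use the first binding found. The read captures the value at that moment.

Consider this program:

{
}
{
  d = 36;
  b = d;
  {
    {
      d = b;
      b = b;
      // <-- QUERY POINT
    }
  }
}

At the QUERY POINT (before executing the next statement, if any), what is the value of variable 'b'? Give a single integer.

Answer: 36

Derivation:
Step 1: enter scope (depth=1)
Step 2: exit scope (depth=0)
Step 3: enter scope (depth=1)
Step 4: declare d=36 at depth 1
Step 5: declare b=(read d)=36 at depth 1
Step 6: enter scope (depth=2)
Step 7: enter scope (depth=3)
Step 8: declare d=(read b)=36 at depth 3
Step 9: declare b=(read b)=36 at depth 3
Visible at query point: b=36 d=36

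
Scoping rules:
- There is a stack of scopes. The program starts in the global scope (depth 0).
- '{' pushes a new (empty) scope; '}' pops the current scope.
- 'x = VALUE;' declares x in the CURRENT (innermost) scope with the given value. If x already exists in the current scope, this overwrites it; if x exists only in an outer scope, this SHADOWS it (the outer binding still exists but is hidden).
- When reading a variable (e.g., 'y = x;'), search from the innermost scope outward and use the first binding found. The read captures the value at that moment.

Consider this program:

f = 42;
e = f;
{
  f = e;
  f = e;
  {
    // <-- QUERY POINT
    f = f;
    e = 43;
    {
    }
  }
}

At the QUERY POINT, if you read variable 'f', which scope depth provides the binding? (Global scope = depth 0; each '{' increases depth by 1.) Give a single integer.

Step 1: declare f=42 at depth 0
Step 2: declare e=(read f)=42 at depth 0
Step 3: enter scope (depth=1)
Step 4: declare f=(read e)=42 at depth 1
Step 5: declare f=(read e)=42 at depth 1
Step 6: enter scope (depth=2)
Visible at query point: e=42 f=42

Answer: 1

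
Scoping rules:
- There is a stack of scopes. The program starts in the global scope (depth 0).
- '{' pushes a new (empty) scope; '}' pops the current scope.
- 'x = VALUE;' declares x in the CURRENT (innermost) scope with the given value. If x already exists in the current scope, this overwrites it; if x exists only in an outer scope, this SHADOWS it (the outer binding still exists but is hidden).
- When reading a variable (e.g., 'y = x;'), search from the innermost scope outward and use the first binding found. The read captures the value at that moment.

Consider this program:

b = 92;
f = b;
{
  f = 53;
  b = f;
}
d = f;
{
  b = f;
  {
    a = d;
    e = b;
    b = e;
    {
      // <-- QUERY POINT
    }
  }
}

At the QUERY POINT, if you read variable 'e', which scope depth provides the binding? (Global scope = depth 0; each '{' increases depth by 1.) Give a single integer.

Step 1: declare b=92 at depth 0
Step 2: declare f=(read b)=92 at depth 0
Step 3: enter scope (depth=1)
Step 4: declare f=53 at depth 1
Step 5: declare b=(read f)=53 at depth 1
Step 6: exit scope (depth=0)
Step 7: declare d=(read f)=92 at depth 0
Step 8: enter scope (depth=1)
Step 9: declare b=(read f)=92 at depth 1
Step 10: enter scope (depth=2)
Step 11: declare a=(read d)=92 at depth 2
Step 12: declare e=(read b)=92 at depth 2
Step 13: declare b=(read e)=92 at depth 2
Step 14: enter scope (depth=3)
Visible at query point: a=92 b=92 d=92 e=92 f=92

Answer: 2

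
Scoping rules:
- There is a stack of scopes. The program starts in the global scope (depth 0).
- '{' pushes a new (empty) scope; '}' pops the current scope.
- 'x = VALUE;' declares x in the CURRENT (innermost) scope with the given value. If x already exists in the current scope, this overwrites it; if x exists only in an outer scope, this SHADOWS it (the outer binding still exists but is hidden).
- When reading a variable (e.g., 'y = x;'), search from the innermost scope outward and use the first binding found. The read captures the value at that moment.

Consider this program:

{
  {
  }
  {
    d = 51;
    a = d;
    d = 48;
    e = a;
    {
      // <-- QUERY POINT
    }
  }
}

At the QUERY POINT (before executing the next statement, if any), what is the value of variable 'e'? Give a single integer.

Answer: 51

Derivation:
Step 1: enter scope (depth=1)
Step 2: enter scope (depth=2)
Step 3: exit scope (depth=1)
Step 4: enter scope (depth=2)
Step 5: declare d=51 at depth 2
Step 6: declare a=(read d)=51 at depth 2
Step 7: declare d=48 at depth 2
Step 8: declare e=(read a)=51 at depth 2
Step 9: enter scope (depth=3)
Visible at query point: a=51 d=48 e=51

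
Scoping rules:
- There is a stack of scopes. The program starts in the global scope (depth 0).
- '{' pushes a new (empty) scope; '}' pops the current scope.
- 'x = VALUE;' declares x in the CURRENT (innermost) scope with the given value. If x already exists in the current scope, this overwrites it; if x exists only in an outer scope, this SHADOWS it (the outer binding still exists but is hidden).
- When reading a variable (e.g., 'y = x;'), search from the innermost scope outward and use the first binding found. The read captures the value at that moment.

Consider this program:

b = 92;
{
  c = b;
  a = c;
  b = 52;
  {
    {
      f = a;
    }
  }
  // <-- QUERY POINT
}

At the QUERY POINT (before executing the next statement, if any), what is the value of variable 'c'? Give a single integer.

Step 1: declare b=92 at depth 0
Step 2: enter scope (depth=1)
Step 3: declare c=(read b)=92 at depth 1
Step 4: declare a=(read c)=92 at depth 1
Step 5: declare b=52 at depth 1
Step 6: enter scope (depth=2)
Step 7: enter scope (depth=3)
Step 8: declare f=(read a)=92 at depth 3
Step 9: exit scope (depth=2)
Step 10: exit scope (depth=1)
Visible at query point: a=92 b=52 c=92

Answer: 92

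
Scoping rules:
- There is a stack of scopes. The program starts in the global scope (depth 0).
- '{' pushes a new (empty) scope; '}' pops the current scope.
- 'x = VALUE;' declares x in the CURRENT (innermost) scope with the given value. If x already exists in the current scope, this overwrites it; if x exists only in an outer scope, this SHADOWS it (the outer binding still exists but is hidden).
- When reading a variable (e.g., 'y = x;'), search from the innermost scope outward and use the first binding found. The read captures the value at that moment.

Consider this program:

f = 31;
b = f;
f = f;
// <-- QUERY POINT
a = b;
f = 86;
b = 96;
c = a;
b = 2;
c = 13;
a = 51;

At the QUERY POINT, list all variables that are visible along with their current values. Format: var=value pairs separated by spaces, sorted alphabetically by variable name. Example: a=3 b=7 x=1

Answer: b=31 f=31

Derivation:
Step 1: declare f=31 at depth 0
Step 2: declare b=(read f)=31 at depth 0
Step 3: declare f=(read f)=31 at depth 0
Visible at query point: b=31 f=31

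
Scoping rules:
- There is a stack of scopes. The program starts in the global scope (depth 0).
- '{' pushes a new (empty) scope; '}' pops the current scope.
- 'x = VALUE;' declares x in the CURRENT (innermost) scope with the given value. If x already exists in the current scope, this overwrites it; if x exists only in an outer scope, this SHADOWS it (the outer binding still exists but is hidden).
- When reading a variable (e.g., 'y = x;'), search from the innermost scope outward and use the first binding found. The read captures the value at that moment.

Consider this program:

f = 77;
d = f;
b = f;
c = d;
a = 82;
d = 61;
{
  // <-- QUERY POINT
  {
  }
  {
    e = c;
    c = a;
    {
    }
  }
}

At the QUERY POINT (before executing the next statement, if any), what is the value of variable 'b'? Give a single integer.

Step 1: declare f=77 at depth 0
Step 2: declare d=(read f)=77 at depth 0
Step 3: declare b=(read f)=77 at depth 0
Step 4: declare c=(read d)=77 at depth 0
Step 5: declare a=82 at depth 0
Step 6: declare d=61 at depth 0
Step 7: enter scope (depth=1)
Visible at query point: a=82 b=77 c=77 d=61 f=77

Answer: 77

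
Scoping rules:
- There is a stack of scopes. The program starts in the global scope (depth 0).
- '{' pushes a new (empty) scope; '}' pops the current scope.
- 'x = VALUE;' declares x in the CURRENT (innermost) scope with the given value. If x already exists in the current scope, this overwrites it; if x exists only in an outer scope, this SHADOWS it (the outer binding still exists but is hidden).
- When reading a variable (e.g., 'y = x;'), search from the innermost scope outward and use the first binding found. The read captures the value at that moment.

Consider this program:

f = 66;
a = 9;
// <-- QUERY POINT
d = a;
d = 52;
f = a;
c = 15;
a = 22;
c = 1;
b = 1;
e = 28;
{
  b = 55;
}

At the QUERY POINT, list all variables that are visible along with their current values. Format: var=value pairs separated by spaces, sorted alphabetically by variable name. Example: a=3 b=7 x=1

Step 1: declare f=66 at depth 0
Step 2: declare a=9 at depth 0
Visible at query point: a=9 f=66

Answer: a=9 f=66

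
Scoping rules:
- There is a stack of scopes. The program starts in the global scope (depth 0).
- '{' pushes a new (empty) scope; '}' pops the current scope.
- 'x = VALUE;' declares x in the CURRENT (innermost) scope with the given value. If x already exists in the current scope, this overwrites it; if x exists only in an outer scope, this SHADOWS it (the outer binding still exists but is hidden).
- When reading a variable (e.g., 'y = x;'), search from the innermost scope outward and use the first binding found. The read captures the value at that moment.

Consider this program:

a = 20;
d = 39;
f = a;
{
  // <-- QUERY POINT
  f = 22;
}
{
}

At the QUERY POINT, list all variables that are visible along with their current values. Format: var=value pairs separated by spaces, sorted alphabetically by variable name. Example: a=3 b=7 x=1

Step 1: declare a=20 at depth 0
Step 2: declare d=39 at depth 0
Step 3: declare f=(read a)=20 at depth 0
Step 4: enter scope (depth=1)
Visible at query point: a=20 d=39 f=20

Answer: a=20 d=39 f=20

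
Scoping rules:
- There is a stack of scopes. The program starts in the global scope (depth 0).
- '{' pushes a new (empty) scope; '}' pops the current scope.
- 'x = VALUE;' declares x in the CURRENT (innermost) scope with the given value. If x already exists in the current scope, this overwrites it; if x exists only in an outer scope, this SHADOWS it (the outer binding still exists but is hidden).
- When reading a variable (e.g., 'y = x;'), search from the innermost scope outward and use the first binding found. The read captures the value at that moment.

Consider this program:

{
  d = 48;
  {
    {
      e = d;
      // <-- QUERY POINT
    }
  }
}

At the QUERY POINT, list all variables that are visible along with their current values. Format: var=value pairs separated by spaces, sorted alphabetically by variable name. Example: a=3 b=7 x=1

Answer: d=48 e=48

Derivation:
Step 1: enter scope (depth=1)
Step 2: declare d=48 at depth 1
Step 3: enter scope (depth=2)
Step 4: enter scope (depth=3)
Step 5: declare e=(read d)=48 at depth 3
Visible at query point: d=48 e=48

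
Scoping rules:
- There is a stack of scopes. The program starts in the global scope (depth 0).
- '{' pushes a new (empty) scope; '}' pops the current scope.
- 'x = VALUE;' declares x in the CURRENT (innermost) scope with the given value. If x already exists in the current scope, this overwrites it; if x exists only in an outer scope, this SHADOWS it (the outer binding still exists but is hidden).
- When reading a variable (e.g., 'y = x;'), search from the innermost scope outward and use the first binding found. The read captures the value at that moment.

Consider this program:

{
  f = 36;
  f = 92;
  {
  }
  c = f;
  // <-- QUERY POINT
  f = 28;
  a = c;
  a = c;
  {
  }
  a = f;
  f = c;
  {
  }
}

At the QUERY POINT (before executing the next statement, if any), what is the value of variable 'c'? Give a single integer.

Answer: 92

Derivation:
Step 1: enter scope (depth=1)
Step 2: declare f=36 at depth 1
Step 3: declare f=92 at depth 1
Step 4: enter scope (depth=2)
Step 5: exit scope (depth=1)
Step 6: declare c=(read f)=92 at depth 1
Visible at query point: c=92 f=92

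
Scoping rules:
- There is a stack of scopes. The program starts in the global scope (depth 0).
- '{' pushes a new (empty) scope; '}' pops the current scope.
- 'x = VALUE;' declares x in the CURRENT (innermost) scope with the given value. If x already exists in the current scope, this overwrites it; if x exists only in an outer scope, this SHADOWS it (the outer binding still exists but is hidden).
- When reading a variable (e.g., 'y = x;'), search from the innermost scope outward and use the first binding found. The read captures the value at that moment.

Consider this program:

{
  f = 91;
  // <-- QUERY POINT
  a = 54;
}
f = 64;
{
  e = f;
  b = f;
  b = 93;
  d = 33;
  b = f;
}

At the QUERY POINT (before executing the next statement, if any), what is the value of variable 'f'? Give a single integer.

Answer: 91

Derivation:
Step 1: enter scope (depth=1)
Step 2: declare f=91 at depth 1
Visible at query point: f=91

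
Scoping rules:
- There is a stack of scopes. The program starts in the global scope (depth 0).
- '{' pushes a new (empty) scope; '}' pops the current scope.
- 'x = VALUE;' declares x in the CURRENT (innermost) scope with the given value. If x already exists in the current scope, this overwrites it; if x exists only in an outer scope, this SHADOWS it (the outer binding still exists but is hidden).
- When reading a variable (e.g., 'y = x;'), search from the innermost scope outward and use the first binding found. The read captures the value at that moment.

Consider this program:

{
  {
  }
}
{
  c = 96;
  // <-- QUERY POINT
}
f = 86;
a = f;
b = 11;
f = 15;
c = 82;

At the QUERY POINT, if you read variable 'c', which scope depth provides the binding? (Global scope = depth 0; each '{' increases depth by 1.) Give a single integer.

Step 1: enter scope (depth=1)
Step 2: enter scope (depth=2)
Step 3: exit scope (depth=1)
Step 4: exit scope (depth=0)
Step 5: enter scope (depth=1)
Step 6: declare c=96 at depth 1
Visible at query point: c=96

Answer: 1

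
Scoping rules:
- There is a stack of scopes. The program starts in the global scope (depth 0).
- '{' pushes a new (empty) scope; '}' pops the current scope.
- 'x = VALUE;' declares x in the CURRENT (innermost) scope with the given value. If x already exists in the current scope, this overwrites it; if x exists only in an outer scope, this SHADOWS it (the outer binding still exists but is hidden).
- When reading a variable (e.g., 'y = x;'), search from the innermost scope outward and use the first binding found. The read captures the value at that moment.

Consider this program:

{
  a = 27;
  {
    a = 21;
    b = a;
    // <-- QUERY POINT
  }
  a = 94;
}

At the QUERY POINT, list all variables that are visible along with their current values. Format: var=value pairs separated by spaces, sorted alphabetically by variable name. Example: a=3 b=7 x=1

Step 1: enter scope (depth=1)
Step 2: declare a=27 at depth 1
Step 3: enter scope (depth=2)
Step 4: declare a=21 at depth 2
Step 5: declare b=(read a)=21 at depth 2
Visible at query point: a=21 b=21

Answer: a=21 b=21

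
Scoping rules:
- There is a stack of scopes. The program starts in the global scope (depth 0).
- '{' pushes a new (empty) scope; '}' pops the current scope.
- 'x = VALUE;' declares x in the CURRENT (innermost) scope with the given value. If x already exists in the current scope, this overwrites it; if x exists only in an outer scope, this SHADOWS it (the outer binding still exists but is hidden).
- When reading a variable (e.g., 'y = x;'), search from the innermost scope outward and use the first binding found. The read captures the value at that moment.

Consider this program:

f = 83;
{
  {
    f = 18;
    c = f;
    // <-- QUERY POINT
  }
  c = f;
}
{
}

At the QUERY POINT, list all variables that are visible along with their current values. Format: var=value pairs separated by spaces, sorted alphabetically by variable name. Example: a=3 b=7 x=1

Step 1: declare f=83 at depth 0
Step 2: enter scope (depth=1)
Step 3: enter scope (depth=2)
Step 4: declare f=18 at depth 2
Step 5: declare c=(read f)=18 at depth 2
Visible at query point: c=18 f=18

Answer: c=18 f=18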